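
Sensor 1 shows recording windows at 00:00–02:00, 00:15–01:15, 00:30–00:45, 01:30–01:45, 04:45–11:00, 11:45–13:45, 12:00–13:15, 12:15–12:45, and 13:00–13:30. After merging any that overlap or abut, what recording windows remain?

00:00–02:00, 04:45–11:00, 11:45–13:45

00:15–01:15 overlaps/touches 00:00–02:00 → extend to 00:00–02:00.
00:30–00:45 overlaps/touches 00:00–02:00 → extend to 00:00–02:00.
01:30–01:45 overlaps/touches 00:00–02:00 → extend to 00:00–02:00.
04:45–11:00 is disjoint → start new block.
11:45–13:45 is disjoint → start new block.
12:00–13:15 overlaps/touches 11:45–13:45 → extend to 11:45–13:45.
12:15–12:45 overlaps/touches 11:45–13:45 → extend to 11:45–13:45.
13:00–13:30 overlaps/touches 11:45–13:45 → extend to 11:45–13:45.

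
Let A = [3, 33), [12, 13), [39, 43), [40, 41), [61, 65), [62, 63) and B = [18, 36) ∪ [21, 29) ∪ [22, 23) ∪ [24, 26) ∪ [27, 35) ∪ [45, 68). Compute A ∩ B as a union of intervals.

First set merges to [3, 33), [39, 43), [61, 65).
Second set merges to [18, 36), [45, 68).
[3, 33) meets the second set on [18, 33).
[39, 43): no overlap with the second set.
[61, 65) meets the second set on [61, 65).

[18, 33) ∪ [61, 65)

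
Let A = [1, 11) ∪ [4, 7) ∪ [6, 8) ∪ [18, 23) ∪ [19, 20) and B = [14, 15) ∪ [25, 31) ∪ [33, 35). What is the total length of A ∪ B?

Merge the first list: [1, 11), [18, 23).
A ∪ B = [1, 11), [14, 15), [18, 23), [25, 31), [33, 35).
Total: 10 + 1 + 5 + 6 + 2 = 24.

24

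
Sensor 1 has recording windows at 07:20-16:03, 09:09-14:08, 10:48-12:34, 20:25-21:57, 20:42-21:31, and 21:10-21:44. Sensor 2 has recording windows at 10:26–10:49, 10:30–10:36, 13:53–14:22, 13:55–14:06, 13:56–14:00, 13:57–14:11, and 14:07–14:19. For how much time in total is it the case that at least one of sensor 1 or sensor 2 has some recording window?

10 h 15 min

Merge the first list: 07:20–16:03, 20:25–21:57.
Merge the second list: 10:26–10:49, 13:53–14:22.
A ∪ B = 07:20–16:03, 20:25–21:57.
Total: 8 h 43 min + 1 h 32 min = 10 h 15 min.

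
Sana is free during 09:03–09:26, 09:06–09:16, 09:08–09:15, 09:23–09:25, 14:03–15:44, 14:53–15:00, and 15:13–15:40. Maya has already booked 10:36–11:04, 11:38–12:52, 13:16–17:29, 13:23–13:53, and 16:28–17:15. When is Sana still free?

First set merges to 09:03-09:26, 14:03-15:44.
Second set merges to 10:36-11:04, 11:38-12:52, 13:16-17:29.
09:03-09:26 is untouched.
14:03-15:44 lies entirely inside B → drops out.

09:03-09:26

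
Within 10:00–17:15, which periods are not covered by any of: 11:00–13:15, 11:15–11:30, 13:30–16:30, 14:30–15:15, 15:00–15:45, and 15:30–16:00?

After merging, the occupied span is 11:00–13:15, 13:30–16:30.
Complement within 10:00–17:15: 10:00–11:00, 13:15–13:30, 16:30–17:15.

10:00–11:00, 13:15–13:30, 16:30–17:15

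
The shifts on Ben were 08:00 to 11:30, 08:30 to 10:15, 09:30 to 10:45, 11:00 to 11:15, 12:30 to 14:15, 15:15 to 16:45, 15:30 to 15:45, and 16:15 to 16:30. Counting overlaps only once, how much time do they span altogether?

6 h 45 min

Merged: 08:00-11:30, 12:30-14:15, 15:15-16:45.
Lengths: 3 h 30 min + 1 h 45 min + 1 h 30 min = 6 h 45 min.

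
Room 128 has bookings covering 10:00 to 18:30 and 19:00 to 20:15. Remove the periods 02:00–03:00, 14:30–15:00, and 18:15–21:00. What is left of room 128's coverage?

10:00-14:30, 15:00-18:15

10:00-18:30 \ B = 10:00-14:30, 15:00-18:15.
19:00-20:15: entirely removed.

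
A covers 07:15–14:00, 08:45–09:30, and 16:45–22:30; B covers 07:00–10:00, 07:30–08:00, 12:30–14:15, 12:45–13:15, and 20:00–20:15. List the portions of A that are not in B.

10:00-12:30, 16:45-20:00, 20:15-22:30

Merge the first list: 07:15-14:00, 16:45-22:30.
Merge the second list: 07:00-10:00, 12:30-14:15, 20:00-20:15.
07:15-14:00 \ B = 10:00-12:30.
16:45-22:30 \ B = 16:45-20:00, 20:15-22:30.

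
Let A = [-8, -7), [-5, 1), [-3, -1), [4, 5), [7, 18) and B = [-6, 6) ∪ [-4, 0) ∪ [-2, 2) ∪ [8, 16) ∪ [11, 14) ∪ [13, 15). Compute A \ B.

[-8, -7) ∪ [7, 8) ∪ [16, 18)

A, merged: [-8, -7), [-5, 1), [4, 5), [7, 18).
B, merged: [-6, 6), [8, 16).
[-8, -7) is untouched.
[-5, 1) lies entirely inside B → drops out.
[4, 5) lies entirely inside B → drops out.
[7, 18) with B removed leaves [7, 8), [16, 18).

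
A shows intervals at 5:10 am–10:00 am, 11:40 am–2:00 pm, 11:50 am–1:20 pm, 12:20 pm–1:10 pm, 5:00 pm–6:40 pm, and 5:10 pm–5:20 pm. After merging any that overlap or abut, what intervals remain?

5:10 am-10:00 am, 11:40 am-2:00 pm, 5:00 pm-6:40 pm

11:40 am-2:00 pm is disjoint → start new block.
11:50 am-1:20 pm overlaps/touches 11:40 am-2:00 pm → extend to 11:40 am-2:00 pm.
12:20 pm-1:10 pm overlaps/touches 11:40 am-2:00 pm → extend to 11:40 am-2:00 pm.
5:00 pm-6:40 pm is disjoint → start new block.
5:10 pm-5:20 pm overlaps/touches 5:00 pm-6:40 pm → extend to 5:00 pm-6:40 pm.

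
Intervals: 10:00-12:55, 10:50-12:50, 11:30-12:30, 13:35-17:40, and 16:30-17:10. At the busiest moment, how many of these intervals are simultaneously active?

3

At 11:30, 3 of the intervals are simultaneously active.
No point has more.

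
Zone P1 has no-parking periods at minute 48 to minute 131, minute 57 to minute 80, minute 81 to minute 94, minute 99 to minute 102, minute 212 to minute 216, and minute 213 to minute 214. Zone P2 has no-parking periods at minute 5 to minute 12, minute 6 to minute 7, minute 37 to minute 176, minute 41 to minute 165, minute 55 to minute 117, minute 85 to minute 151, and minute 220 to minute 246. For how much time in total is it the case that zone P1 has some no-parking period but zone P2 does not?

A, merged: minute 48 to minute 131, minute 212 to minute 216.
B, merged: minute 5 to minute 12, minute 37 to minute 176, minute 220 to minute 246.
A \ B = minute 212 to minute 216.
Total: 4 minutes.

4 minutes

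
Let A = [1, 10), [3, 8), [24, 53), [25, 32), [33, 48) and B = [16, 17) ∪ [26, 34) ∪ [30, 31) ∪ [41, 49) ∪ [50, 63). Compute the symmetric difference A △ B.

[1, 10) ∪ [16, 17) ∪ [24, 26) ∪ [34, 41) ∪ [49, 50) ∪ [53, 63)

First set merges to [1, 10), [24, 53).
Second set merges to [16, 17), [26, 34), [41, 49), [50, 63).
Only in the first: [1, 10), [24, 26), [34, 41), [49, 50).
Only in the second: [16, 17), [53, 63).
Together these are the periods covered by exactly one.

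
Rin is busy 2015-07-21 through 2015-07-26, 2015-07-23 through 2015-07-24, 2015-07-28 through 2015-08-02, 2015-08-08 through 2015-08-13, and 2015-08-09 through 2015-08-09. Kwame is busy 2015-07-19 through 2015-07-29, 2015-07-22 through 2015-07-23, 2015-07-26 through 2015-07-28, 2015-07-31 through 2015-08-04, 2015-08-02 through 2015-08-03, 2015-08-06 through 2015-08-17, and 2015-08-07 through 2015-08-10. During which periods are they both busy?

2015-07-21 through 2015-07-26, 2015-07-28 through 2015-07-29, 2015-07-31 through 2015-08-02, 2015-08-08 through 2015-08-13

A, merged: 2015-07-21 through 2015-07-26, 2015-07-28 through 2015-08-02, 2015-08-08 through 2015-08-13.
B, merged: 2015-07-19 through 2015-07-29, 2015-07-31 through 2015-08-04, 2015-08-06 through 2015-08-17.
2015-07-21 through 2015-07-26 meets the second set on 2015-07-21 through 2015-07-26.
2015-07-28 through 2015-08-02 meets the second set on 2015-07-28 through 2015-07-29, 2015-07-31 through 2015-08-02.
2015-08-08 through 2015-08-13 meets the second set on 2015-08-08 through 2015-08-13.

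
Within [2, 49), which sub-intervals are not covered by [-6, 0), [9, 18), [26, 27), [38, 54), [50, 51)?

[2, 9) ∪ [18, 26) ∪ [27, 38)

After merging, the occupied span is [-6, 0), [9, 18), [26, 27), [38, 54).
Gaps within [2, 49): [2, 9), [18, 26), [27, 38).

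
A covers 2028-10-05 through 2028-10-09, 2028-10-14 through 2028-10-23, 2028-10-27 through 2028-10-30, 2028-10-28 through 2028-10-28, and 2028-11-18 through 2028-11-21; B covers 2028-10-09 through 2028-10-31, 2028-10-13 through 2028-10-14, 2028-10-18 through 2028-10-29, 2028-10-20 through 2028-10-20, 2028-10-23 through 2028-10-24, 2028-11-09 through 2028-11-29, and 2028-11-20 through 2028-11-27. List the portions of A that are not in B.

2028-10-05 through 2028-10-08

First set merges to 2028-10-05 through 2028-10-09, 2028-10-14 through 2028-10-23, 2028-10-27 through 2028-10-30, 2028-11-18 through 2028-11-21.
Second set merges to 2028-10-09 through 2028-10-31, 2028-11-09 through 2028-11-29.
2028-10-05 through 2028-10-09 \ B = 2028-10-05 through 2028-10-08.
2028-10-14 through 2028-10-23: entirely removed.
2028-10-27 through 2028-10-30: entirely removed.
2028-11-18 through 2028-11-21: entirely removed.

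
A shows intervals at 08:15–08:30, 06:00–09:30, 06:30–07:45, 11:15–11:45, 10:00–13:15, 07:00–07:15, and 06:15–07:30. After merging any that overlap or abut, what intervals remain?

06:00–09:30, 10:00–13:15

Sort by start: 06:00–09:30, 06:15–07:30, 06:30–07:45, 07:00–07:15, 08:15–08:30, 10:00–13:15, 11:15–11:45.
06:15–07:30 overlaps/touches 06:00–09:30 → extend to 06:00–09:30.
06:30–07:45 overlaps/touches 06:00–09:30 → extend to 06:00–09:30.
07:00–07:15 overlaps/touches 06:00–09:30 → extend to 06:00–09:30.
08:15–08:30 overlaps/touches 06:00–09:30 → extend to 06:00–09:30.
10:00–13:15 is disjoint → start new block.
11:15–11:45 overlaps/touches 10:00–13:15 → extend to 10:00–13:15.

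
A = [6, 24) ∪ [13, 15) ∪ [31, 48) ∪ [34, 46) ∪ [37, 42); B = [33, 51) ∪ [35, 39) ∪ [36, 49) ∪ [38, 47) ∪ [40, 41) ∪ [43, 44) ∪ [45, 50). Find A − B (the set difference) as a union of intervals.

Merge the first list: [6, 24), [31, 48).
Merge the second list: [33, 51).
[6, 24): no B overlap → unchanged.
[31, 48) minus B → [31, 33).

[6, 24) ∪ [31, 33)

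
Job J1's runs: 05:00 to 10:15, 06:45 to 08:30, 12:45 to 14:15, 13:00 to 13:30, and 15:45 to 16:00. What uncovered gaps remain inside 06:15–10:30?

10:15–10:30

The merged coverage is 05:00–10:15, 12:45–14:15, 15:45–16:00.
Gaps within 06:15–10:30: 10:15–10:30.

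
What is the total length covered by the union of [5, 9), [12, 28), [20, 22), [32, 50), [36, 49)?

38

Merged: [5, 9), [12, 28), [32, 50).
Lengths: 4 + 16 + 18 = 38.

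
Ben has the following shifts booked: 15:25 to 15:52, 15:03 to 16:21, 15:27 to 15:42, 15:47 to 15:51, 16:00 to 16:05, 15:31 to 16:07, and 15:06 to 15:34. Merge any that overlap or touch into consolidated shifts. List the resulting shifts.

Sort by start: 15:03-16:21, 15:06-15:34, 15:25-15:52, 15:27-15:42, 15:31-16:07, 15:47-15:51, 16:00-16:05.
15:06-15:34 overlaps/touches 15:03-16:21 → extend to 15:03-16:21.
15:25-15:52 overlaps/touches 15:03-16:21 → extend to 15:03-16:21.
15:27-15:42 overlaps/touches 15:03-16:21 → extend to 15:03-16:21.
15:31-16:07 overlaps/touches 15:03-16:21 → extend to 15:03-16:21.
15:47-15:51 overlaps/touches 15:03-16:21 → extend to 15:03-16:21.
16:00-16:05 overlaps/touches 15:03-16:21 → extend to 15:03-16:21.

15:03-16:21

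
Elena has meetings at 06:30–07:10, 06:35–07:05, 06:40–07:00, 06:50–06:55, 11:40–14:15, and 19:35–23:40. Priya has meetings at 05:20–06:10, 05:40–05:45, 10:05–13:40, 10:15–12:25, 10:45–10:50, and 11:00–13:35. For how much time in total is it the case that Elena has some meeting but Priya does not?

A, merged: 06:30–07:10, 11:40–14:15, 19:35–23:40.
B, merged: 05:20–06:10, 10:05–13:40.
A \ B = 06:30–07:10, 13:40–14:15, 19:35–23:40.
Total: 40 min + 35 min + 4 h 5 min = 5 h 20 min.

5 h 20 min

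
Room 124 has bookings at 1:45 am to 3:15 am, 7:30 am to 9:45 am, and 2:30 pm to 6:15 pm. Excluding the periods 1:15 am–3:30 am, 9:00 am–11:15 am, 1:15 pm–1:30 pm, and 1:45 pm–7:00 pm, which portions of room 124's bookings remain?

7:30 am–9:00 am

1:45 am–3:15 am: entirely removed.
7:30 am–9:45 am \ B = 7:30 am–9:00 am.
2:30 pm–6:15 pm: entirely removed.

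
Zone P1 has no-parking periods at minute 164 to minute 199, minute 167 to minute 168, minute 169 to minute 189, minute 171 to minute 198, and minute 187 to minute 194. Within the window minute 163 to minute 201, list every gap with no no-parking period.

The merged coverage is minute 164 to minute 199.
Gaps within minute 163 to minute 201: minute 163 to minute 164, minute 199 to minute 201.

minute 163 to minute 164, minute 199 to minute 201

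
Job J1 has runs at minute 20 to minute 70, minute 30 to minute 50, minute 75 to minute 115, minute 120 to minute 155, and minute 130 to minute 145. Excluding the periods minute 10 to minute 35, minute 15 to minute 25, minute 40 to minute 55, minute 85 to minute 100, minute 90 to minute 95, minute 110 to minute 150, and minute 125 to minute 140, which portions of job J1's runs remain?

A, merged: minute 20 to minute 70, minute 75 to minute 115, minute 120 to minute 155.
B, merged: minute 10 to minute 35, minute 40 to minute 55, minute 85 to minute 100, minute 110 to minute 150.
minute 20 to minute 70 minus B → minute 35 to minute 40, minute 55 to minute 70.
minute 75 to minute 115 minus B → minute 75 to minute 85, minute 100 to minute 110.
minute 120 to minute 155 minus B → minute 150 to minute 155.

minute 35 to minute 40, minute 55 to minute 70, minute 75 to minute 85, minute 100 to minute 110, minute 150 to minute 155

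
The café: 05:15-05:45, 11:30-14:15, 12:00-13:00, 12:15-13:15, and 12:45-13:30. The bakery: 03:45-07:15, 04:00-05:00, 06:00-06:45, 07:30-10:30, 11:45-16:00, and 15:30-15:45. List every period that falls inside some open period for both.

05:15–05:45, 11:45–14:15

Merge the first list: 05:15–05:45, 11:30–14:15.
Merge the second list: 03:45–07:15, 07:30–10:30, 11:45–16:00.
05:15–05:45 meets the second set on 05:15–05:45.
11:30–14:15 meets the second set on 11:45–14:15.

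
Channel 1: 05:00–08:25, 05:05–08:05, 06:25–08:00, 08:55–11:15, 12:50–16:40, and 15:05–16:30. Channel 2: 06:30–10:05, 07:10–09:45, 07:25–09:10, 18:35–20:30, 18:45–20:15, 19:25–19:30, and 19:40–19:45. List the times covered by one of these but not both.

05:00–06:30, 08:25–08:55, 10:05–11:15, 12:50–16:40, 18:35–20:30

Merge the first list: 05:00–08:25, 08:55–11:15, 12:50–16:40.
Merge the second list: 06:30–10:05, 18:35–20:30.
A but not B: 05:00–06:30, 10:05–11:15, 12:50–16:40.
B but not A: 08:25–08:55, 18:35–20:30.
Combining gives A △ B.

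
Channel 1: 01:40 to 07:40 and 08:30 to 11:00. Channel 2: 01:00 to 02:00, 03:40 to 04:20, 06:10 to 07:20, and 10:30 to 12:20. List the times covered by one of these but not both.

01:00-01:40, 02:00-03:40, 04:20-06:10, 07:20-07:40, 08:30-10:30, 11:00-12:20

A \ B = 02:00-03:40, 04:20-06:10, 07:20-07:40, 08:30-10:30.
B \ A = 01:00-01:40, 11:00-12:20.
Union of the two gives the symmetric difference.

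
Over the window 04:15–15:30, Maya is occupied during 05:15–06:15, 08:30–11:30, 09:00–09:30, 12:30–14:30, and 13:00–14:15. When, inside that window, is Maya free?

The merged coverage is 05:15-06:15, 08:30-11:30, 12:30-14:30.
Gaps within 04:15-15:30: 04:15-05:15, 06:15-08:30, 11:30-12:30, 14:30-15:30.

04:15-05:15, 06:15-08:30, 11:30-12:30, 14:30-15:30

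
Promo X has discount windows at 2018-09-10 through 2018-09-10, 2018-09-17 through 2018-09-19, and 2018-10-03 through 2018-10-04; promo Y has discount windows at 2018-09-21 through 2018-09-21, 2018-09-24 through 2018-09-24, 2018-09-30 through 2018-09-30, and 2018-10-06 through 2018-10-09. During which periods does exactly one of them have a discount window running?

2018-09-10 through 2018-09-10, 2018-09-17 through 2018-09-19, 2018-09-21 through 2018-09-21, 2018-09-24 through 2018-09-24, 2018-09-30 through 2018-09-30, 2018-10-03 through 2018-10-04, 2018-10-06 through 2018-10-09

A \ B = 2018-09-10 through 2018-09-10, 2018-09-17 through 2018-09-19, 2018-10-03 through 2018-10-04.
B \ A = 2018-09-21 through 2018-09-21, 2018-09-24 through 2018-09-24, 2018-09-30 through 2018-09-30, 2018-10-06 through 2018-10-09.
Union of the two gives the symmetric difference.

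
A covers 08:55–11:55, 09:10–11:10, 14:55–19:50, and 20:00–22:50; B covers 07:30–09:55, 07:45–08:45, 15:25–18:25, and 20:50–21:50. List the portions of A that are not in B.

09:55-11:55, 14:55-15:25, 18:25-19:50, 20:00-20:50, 21:50-22:50

First set merges to 08:55-11:55, 14:55-19:50, 20:00-22:50.
Second set merges to 07:30-09:55, 15:25-18:25, 20:50-21:50.
08:55-11:55 minus B → 09:55-11:55.
14:55-19:50 minus B → 14:55-15:25, 18:25-19:50.
20:00-22:50 minus B → 20:00-20:50, 21:50-22:50.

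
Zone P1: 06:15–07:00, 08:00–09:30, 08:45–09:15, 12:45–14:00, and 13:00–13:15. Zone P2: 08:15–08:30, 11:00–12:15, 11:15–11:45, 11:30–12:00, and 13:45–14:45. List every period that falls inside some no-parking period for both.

First set merges to 06:15–07:00, 08:00–09:30, 12:45–14:00.
Second set merges to 08:15–08:30, 11:00–12:15, 13:45–14:45.
06:15–07:00: no overlap with the second set.
08:00–09:30 meets the second set on 08:15–08:30.
12:45–14:00 meets the second set on 13:45–14:00.

08:15–08:30, 13:45–14:00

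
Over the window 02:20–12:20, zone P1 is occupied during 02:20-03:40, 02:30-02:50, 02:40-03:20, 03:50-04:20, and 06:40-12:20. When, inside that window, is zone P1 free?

03:40–03:50, 04:20–06:40

After merging, the occupied span is 02:20–03:40, 03:50–04:20, 06:40–12:20.
Complement within 02:20–12:20: 03:40–03:50, 04:20–06:40.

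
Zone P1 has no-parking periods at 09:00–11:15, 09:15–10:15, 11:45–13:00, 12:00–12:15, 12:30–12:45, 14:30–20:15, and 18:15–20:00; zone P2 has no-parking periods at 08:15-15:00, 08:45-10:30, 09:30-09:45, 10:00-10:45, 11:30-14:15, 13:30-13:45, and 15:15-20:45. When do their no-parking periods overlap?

09:00–11:15, 11:45–13:00, 14:30–15:00, 15:15–20:15

A, merged: 09:00–11:15, 11:45–13:00, 14:30–20:15.
B, merged: 08:15–15:00, 15:15–20:45.
09:00–11:15 ∩ B → 09:00–11:15.
11:45–13:00 ∩ B → 11:45–13:00.
14:30–20:15 ∩ B → 14:30–15:00, 15:15–20:15.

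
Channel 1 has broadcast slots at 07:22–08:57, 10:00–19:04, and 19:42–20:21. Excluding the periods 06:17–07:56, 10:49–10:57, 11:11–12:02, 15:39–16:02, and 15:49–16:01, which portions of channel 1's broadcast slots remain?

Merge the second list: 06:17–07:56, 10:49–10:57, 11:11–12:02, 15:39–16:02.
07:22–08:57 with B removed leaves 07:56–08:57.
10:00–19:04 with B removed leaves 10:00–10:49, 10:57–11:11, 12:02–15:39, 16:02–19:04.
19:42–20:21 is untouched.

07:56–08:57, 10:00–10:49, 10:57–11:11, 12:02–15:39, 16:02–19:04, 19:42–20:21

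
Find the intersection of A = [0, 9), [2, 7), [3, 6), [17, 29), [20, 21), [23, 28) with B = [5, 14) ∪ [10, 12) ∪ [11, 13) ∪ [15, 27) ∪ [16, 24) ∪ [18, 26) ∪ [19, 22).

[5, 9) ∪ [17, 27)

A, merged: [0, 9), [17, 29).
B, merged: [5, 14), [15, 27).
[0, 9) ∩ B → [5, 9).
[17, 29) ∩ B → [17, 27).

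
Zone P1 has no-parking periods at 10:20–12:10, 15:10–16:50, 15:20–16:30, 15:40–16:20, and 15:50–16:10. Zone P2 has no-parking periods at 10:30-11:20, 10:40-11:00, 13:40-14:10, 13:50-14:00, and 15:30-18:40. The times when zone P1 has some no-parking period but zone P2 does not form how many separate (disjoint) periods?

3

A, merged: 10:20-12:10, 15:10-16:50.
B, merged: 10:30-11:20, 13:40-14:10, 15:30-18:40.
A \ B = 10:20-10:30, 11:20-12:10, 15:10-15:30.
That is 3 disjoint pieces.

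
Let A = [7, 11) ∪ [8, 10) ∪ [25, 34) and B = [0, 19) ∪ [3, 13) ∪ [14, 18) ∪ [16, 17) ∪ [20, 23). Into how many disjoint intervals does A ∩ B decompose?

A, merged: [7, 11), [25, 34).
B, merged: [0, 19), [20, 23).
A ∩ B = [7, 11).
That is 1 disjoint piece.

1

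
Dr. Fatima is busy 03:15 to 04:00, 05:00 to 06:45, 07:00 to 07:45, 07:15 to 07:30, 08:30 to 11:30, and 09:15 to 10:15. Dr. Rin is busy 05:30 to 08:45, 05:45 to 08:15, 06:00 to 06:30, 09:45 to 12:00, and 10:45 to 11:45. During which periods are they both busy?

Merge the first list: 03:15–04:00, 05:00–06:45, 07:00–07:45, 08:30–11:30.
Merge the second list: 05:30–08:45, 09:45–12:00.
03:15–04:00 falls entirely outside B.
05:00–06:45 overlaps B on 05:30–06:45.
07:00–07:45 overlaps B on 07:00–07:45.
08:30–11:30 overlaps B on 08:30–08:45, 09:45–11:30.

05:30–06:45, 07:00–07:45, 08:30–08:45, 09:45–11:30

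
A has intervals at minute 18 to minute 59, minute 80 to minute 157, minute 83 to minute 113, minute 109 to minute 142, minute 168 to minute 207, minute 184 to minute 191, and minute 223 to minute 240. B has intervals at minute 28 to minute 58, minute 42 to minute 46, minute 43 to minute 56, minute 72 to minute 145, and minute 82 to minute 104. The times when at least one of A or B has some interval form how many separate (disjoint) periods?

Merge the first list: minute 18 to minute 59, minute 80 to minute 157, minute 168 to minute 207, minute 223 to minute 240.
Merge the second list: minute 28 to minute 58, minute 72 to minute 145.
A ∪ B = minute 18 to minute 59, minute 72 to minute 157, minute 168 to minute 207, minute 223 to minute 240.
That is 4 disjoint pieces.

4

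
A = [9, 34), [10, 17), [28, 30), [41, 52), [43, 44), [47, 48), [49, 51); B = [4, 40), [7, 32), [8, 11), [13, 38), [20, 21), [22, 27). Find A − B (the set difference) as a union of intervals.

Merge the first list: [9, 34), [41, 52).
Merge the second list: [4, 40).
[9, 34): entirely removed.
[41, 52): nothing removed.

[41, 52)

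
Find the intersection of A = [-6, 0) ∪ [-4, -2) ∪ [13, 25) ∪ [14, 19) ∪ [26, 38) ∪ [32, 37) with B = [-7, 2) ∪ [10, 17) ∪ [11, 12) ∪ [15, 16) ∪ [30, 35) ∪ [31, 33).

[-6, 0) ∪ [13, 17) ∪ [30, 35)

Merge the first list: [-6, 0), [13, 25), [26, 38).
Merge the second list: [-7, 2), [10, 17), [30, 35).
[-6, 0) overlaps B on [-6, 0).
[13, 25) overlaps B on [13, 17).
[26, 38) overlaps B on [30, 35).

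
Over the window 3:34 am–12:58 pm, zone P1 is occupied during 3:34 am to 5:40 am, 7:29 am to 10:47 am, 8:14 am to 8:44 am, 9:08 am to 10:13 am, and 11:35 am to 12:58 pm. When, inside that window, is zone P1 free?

5:40 am–7:29 am, 10:47 am–11:35 am

After merging, the occupied span is 3:34 am–5:40 am, 7:29 am–10:47 am, 11:35 am–12:58 pm.
Gaps within 3:34 am–12:58 pm: 5:40 am–7:29 am, 10:47 am–11:35 am.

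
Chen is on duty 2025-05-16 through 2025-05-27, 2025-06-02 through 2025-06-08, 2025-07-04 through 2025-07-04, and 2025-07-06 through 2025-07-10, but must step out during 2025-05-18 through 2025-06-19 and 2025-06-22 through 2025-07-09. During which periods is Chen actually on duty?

2025-05-16 through 2025-05-27 \ B = 2025-05-16 through 2025-05-17.
2025-06-02 through 2025-06-08: entirely removed.
2025-07-04 through 2025-07-04: entirely removed.
2025-07-06 through 2025-07-10 \ B = 2025-07-10 through 2025-07-10.

2025-05-16 through 2025-05-17, 2025-07-10 through 2025-07-10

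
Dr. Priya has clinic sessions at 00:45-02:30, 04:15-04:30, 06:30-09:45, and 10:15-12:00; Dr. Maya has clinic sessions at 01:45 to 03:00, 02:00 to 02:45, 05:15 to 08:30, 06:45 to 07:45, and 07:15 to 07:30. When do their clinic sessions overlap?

01:45–02:30, 06:30–08:30

B, merged: 01:45–03:00, 05:15–08:30.
00:45–02:30 ∩ B → 01:45–02:30.
04:15–04:30 meets no B interval.
06:30–09:45 ∩ B → 06:30–08:30.
10:15–12:00 meets no B interval.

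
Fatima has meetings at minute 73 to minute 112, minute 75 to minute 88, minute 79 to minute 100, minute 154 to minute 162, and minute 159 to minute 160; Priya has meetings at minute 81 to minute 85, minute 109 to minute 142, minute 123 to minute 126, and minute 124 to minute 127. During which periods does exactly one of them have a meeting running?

minute 73 to minute 81, minute 85 to minute 109, minute 112 to minute 142, minute 154 to minute 162

First set merges to minute 73 to minute 112, minute 154 to minute 162.
Second set merges to minute 81 to minute 85, minute 109 to minute 142.
Only in the first: minute 73 to minute 81, minute 85 to minute 109, minute 154 to minute 162.
Only in the second: minute 112 to minute 142.
Together these are the periods covered by exactly one.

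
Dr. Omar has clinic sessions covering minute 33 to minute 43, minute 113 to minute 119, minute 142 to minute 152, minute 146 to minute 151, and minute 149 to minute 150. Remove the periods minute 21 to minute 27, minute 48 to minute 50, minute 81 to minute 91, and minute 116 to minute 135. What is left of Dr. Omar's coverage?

First set merges to minute 33 to minute 43, minute 113 to minute 119, minute 142 to minute 152.
minute 33 to minute 43: no B overlap → unchanged.
minute 113 to minute 119 minus B → minute 113 to minute 116.
minute 142 to minute 152: no B overlap → unchanged.

minute 33 to minute 43, minute 113 to minute 116, minute 142 to minute 152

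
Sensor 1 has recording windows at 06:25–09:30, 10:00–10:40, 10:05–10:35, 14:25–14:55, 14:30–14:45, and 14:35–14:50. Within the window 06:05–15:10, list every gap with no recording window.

Covered (merged): 06:25-09:30, 10:00-10:40, 14:25-14:55.
Gaps within 06:05-15:10: 06:05-06:25, 09:30-10:00, 10:40-14:25, 14:55-15:10.

06:05-06:25, 09:30-10:00, 10:40-14:25, 14:55-15:10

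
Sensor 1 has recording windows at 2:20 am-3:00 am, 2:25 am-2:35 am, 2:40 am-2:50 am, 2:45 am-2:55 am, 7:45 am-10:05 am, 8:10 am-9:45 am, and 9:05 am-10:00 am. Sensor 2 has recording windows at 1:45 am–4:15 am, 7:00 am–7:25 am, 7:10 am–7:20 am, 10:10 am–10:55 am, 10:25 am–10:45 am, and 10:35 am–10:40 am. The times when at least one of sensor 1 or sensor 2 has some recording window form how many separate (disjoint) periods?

A, merged: 2:20 am–3:00 am, 7:45 am–10:05 am.
B, merged: 1:45 am–4:15 am, 7:00 am–7:25 am, 10:10 am–10:55 am.
A ∪ B = 1:45 am–4:15 am, 7:00 am–7:25 am, 7:45 am–10:05 am, 10:10 am–10:55 am.
That is 4 disjoint pieces.

4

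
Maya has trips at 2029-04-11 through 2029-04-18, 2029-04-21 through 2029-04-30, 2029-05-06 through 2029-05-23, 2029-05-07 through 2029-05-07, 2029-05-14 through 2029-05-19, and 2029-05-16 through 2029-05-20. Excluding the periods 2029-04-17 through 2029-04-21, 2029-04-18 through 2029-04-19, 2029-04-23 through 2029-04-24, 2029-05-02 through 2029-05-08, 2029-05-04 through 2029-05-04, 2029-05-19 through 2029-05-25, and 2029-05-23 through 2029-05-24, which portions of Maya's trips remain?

Merge the first list: 2029-04-11 through 2029-04-18, 2029-04-21 through 2029-04-30, 2029-05-06 through 2029-05-23.
Merge the second list: 2029-04-17 through 2029-04-21, 2029-04-23 through 2029-04-24, 2029-05-02 through 2029-05-08, 2029-05-19 through 2029-05-25.
2029-04-11 through 2029-04-18 minus B → 2029-04-11 through 2029-04-16.
2029-04-21 through 2029-04-30 minus B → 2029-04-22 through 2029-04-22, 2029-04-25 through 2029-04-30.
2029-05-06 through 2029-05-23 minus B → 2029-05-09 through 2029-05-18.

2029-04-11 through 2029-04-16, 2029-04-22 through 2029-04-22, 2029-04-25 through 2029-04-30, 2029-05-09 through 2029-05-18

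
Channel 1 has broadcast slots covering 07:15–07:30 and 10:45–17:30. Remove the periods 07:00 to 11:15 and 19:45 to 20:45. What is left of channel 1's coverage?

11:15–17:30

07:15–07:30: entirely removed.
10:45–17:30 \ B = 11:15–17:30.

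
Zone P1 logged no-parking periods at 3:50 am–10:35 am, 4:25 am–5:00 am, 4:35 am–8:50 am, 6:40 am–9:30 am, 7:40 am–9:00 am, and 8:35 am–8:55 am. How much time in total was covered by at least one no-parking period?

Merged: 3:50 am–10:35 am.
Length: 6 h 45 min.

6 h 45 min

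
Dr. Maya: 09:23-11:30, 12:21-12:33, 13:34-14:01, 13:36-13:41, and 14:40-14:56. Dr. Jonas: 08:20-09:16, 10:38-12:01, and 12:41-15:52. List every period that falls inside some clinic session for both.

10:38-11:30, 13:34-14:01, 14:40-14:56

A, merged: 09:23-11:30, 12:21-12:33, 13:34-14:01, 14:40-14:56.
09:23-11:30 ∩ B → 10:38-11:30.
12:21-12:33 meets no B interval.
13:34-14:01 ∩ B → 13:34-14:01.
14:40-14:56 ∩ B → 14:40-14:56.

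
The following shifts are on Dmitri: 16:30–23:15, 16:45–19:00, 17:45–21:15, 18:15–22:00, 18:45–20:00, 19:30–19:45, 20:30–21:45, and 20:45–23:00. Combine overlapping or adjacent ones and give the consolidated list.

16:30–23:15

16:45–19:00 overlaps/touches 16:30–23:15 → extend to 16:30–23:15.
17:45–21:15 overlaps/touches 16:30–23:15 → extend to 16:30–23:15.
18:15–22:00 overlaps/touches 16:30–23:15 → extend to 16:30–23:15.
18:45–20:00 overlaps/touches 16:30–23:15 → extend to 16:30–23:15.
19:30–19:45 overlaps/touches 16:30–23:15 → extend to 16:30–23:15.
20:30–21:45 overlaps/touches 16:30–23:15 → extend to 16:30–23:15.
20:45–23:00 overlaps/touches 16:30–23:15 → extend to 16:30–23:15.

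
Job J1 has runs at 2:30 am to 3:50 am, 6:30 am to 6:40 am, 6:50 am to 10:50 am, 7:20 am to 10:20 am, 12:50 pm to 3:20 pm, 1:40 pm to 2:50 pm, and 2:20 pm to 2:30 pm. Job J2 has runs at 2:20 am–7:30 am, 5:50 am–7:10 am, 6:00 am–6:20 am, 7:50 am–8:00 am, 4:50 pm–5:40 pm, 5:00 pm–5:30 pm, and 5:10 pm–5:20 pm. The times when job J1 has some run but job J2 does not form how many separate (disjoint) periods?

First set merges to 2:30 am–3:50 am, 6:30 am–6:40 am, 6:50 am–10:50 am, 12:50 pm–3:20 pm.
Second set merges to 2:20 am–7:30 am, 7:50 am–8:00 am, 4:50 pm–5:40 pm.
A \ B = 7:30 am–7:50 am, 8:00 am–10:50 am, 12:50 pm–3:20 pm.
That is 3 disjoint pieces.

3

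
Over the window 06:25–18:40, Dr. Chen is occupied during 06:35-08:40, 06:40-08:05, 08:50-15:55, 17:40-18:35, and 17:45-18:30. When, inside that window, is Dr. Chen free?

06:25–06:35, 08:40–08:50, 15:55–17:40, 18:35–18:40

Covered (merged): 06:35–08:40, 08:50–15:55, 17:40–18:35.
Complement within 06:25–18:40: 06:25–06:35, 08:40–08:50, 15:55–17:40, 18:35–18:40.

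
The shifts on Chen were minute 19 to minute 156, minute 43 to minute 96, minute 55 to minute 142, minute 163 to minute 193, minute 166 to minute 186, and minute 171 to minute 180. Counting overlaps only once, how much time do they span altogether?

167 minutes

Merged: minute 19 to minute 156, minute 163 to minute 193.
Lengths: 137 minutes + 30 minutes = 167 minutes.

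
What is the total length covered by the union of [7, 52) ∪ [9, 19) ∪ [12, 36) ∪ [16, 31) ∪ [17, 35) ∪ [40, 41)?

Merged: [7, 52).
Length: 45.

45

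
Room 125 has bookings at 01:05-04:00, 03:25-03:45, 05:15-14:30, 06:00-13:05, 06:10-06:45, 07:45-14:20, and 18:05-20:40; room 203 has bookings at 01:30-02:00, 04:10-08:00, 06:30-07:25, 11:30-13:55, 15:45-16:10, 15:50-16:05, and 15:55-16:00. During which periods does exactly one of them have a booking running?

01:05–01:30, 02:00–04:00, 04:10–05:15, 08:00–11:30, 13:55–14:30, 15:45–16:10, 18:05–20:40

Merge the first list: 01:05–04:00, 05:15–14:30, 18:05–20:40.
Merge the second list: 01:30–02:00, 04:10–08:00, 11:30–13:55, 15:45–16:10.
A but not B: 01:05–01:30, 02:00–04:00, 08:00–11:30, 13:55–14:30, 18:05–20:40.
B but not A: 04:10–05:15, 15:45–16:10.
Combining gives A △ B.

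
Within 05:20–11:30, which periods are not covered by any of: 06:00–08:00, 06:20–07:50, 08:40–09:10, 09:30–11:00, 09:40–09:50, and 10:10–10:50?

Covered (merged): 06:00–08:00, 08:40–09:10, 09:30–11:00.
Uncovered inside 05:20–11:30: 05:20–06:00, 08:00–08:40, 09:10–09:30, 11:00–11:30.

05:20–06:00, 08:00–08:40, 09:10–09:30, 11:00–11:30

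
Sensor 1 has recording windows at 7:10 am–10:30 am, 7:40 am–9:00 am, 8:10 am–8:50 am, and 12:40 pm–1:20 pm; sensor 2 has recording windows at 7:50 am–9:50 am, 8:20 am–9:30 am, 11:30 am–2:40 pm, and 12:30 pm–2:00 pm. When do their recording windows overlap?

Merge the first list: 7:10 am–10:30 am, 12:40 pm–1:20 pm.
Merge the second list: 7:50 am–9:50 am, 11:30 am–2:40 pm.
7:10 am–10:30 am meets the second set on 7:50 am–9:50 am.
12:40 pm–1:20 pm meets the second set on 12:40 pm–1:20 pm.

7:50 am–9:50 am, 12:40 pm–1:20 pm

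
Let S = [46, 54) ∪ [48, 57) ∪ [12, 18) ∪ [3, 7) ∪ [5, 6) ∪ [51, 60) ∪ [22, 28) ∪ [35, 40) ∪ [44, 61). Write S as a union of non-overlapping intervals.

Sort by start: [3, 7), [5, 6), [12, 18), [22, 28), [35, 40), [44, 61), [46, 54), [48, 57), [51, 60).
[5, 6) overlaps/touches [3, 7) → extend to [3, 7).
[12, 18) is disjoint → start new block.
[22, 28) is disjoint → start new block.
[35, 40) is disjoint → start new block.
[44, 61) is disjoint → start new block.
[46, 54) overlaps/touches [44, 61) → extend to [44, 61).
[48, 57) overlaps/touches [44, 61) → extend to [44, 61).
[51, 60) overlaps/touches [44, 61) → extend to [44, 61).

[3, 7) ∪ [12, 18) ∪ [22, 28) ∪ [35, 40) ∪ [44, 61)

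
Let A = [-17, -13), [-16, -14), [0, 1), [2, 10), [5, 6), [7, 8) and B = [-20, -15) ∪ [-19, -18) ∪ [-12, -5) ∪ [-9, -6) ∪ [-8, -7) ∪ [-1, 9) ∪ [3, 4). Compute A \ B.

Merge the first list: [-17, -13), [0, 1), [2, 10).
Merge the second list: [-20, -15), [-12, -5), [-1, 9).
[-17, -13) minus B → [-15, -13).
[0, 1): fully covered by B → removed.
[2, 10) minus B → [9, 10).

[-15, -13) ∪ [9, 10)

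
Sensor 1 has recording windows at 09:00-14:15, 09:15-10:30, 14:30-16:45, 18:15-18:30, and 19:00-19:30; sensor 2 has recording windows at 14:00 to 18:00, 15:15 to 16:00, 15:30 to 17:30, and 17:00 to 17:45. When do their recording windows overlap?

14:00–14:15, 14:30–16:45

First set merges to 09:00–14:15, 14:30–16:45, 18:15–18:30, 19:00–19:30.
Second set merges to 14:00–18:00.
09:00–14:15 overlaps B on 14:00–14:15.
14:30–16:45 overlaps B on 14:30–16:45.
18:15–18:30 falls entirely outside B.
19:00–19:30 falls entirely outside B.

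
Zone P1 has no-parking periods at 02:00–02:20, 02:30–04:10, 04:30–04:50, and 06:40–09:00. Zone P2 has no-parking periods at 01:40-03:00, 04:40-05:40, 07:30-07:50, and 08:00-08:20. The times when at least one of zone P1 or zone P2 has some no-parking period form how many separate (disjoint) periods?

A ∪ B = 01:40-04:10, 04:30-05:40, 06:40-09:00.
That is 3 disjoint pieces.

3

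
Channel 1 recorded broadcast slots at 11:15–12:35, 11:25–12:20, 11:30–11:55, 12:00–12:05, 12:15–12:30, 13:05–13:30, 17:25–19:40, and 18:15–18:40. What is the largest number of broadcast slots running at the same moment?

At 11:30, 3 of the intervals are simultaneously active.
No point has more.

3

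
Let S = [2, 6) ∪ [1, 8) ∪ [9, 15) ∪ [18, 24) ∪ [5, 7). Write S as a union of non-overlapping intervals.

Sort by start: [1, 8), [2, 6), [5, 7), [9, 15), [18, 24).
[2, 6) overlaps/touches [1, 8) → extend to [1, 8).
[5, 7) overlaps/touches [1, 8) → extend to [1, 8).
[9, 15) is disjoint → start new block.
[18, 24) is disjoint → start new block.

[1, 8) ∪ [9, 15) ∪ [18, 24)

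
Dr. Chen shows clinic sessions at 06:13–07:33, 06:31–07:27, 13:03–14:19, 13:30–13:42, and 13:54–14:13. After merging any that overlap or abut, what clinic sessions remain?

06:13-07:33, 13:03-14:19

06:31-07:27 overlaps/touches 06:13-07:33 → extend to 06:13-07:33.
13:03-14:19 is disjoint → start new block.
13:30-13:42 overlaps/touches 13:03-14:19 → extend to 13:03-14:19.
13:54-14:13 overlaps/touches 13:03-14:19 → extend to 13:03-14:19.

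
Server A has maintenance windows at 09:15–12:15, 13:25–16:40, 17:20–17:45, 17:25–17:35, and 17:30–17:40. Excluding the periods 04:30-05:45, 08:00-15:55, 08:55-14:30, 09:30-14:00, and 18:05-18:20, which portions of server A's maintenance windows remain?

15:55–16:40, 17:20–17:45

A, merged: 09:15–12:15, 13:25–16:40, 17:20–17:45.
B, merged: 04:30–05:45, 08:00–15:55, 18:05–18:20.
09:15–12:15: fully covered by B → removed.
13:25–16:40 minus B → 15:55–16:40.
17:20–17:45: no B overlap → unchanged.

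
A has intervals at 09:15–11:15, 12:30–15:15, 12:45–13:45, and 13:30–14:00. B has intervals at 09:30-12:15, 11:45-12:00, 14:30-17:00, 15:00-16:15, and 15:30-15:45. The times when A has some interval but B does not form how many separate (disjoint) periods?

A, merged: 09:15-11:15, 12:30-15:15.
B, merged: 09:30-12:15, 14:30-17:00.
A \ B = 09:15-09:30, 12:30-14:30.
That is 2 disjoint pieces.

2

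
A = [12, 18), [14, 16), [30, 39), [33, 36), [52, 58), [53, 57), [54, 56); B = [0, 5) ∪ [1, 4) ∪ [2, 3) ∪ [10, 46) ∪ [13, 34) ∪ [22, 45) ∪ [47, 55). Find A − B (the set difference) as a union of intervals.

Merge the first list: [12, 18), [30, 39), [52, 58).
Merge the second list: [0, 5), [10, 46), [47, 55).
[12, 18): entirely removed.
[30, 39): entirely removed.
[52, 58) \ B = [55, 58).

[55, 58)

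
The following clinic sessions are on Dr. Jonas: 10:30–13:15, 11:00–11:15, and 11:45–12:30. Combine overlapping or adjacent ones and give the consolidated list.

11:00-11:15 overlaps/touches 10:30-13:15 → extend to 10:30-13:15.
11:45-12:30 overlaps/touches 10:30-13:15 → extend to 10:30-13:15.

10:30-13:15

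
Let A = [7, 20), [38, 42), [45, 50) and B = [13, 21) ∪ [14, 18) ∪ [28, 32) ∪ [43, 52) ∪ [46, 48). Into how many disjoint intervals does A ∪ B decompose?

Second set merges to [13, 21), [28, 32), [43, 52).
A ∪ B = [7, 21), [28, 32), [38, 42), [43, 52).
That is 4 disjoint pieces.

4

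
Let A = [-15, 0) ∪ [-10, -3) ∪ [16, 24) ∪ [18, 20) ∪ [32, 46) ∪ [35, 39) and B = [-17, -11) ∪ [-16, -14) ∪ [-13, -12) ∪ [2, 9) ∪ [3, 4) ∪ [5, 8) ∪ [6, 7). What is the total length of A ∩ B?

First set merges to [-15, 0), [16, 24), [32, 46).
Second set merges to [-17, -11), [2, 9).
A ∩ B = [-15, -11).
Total: 4.

4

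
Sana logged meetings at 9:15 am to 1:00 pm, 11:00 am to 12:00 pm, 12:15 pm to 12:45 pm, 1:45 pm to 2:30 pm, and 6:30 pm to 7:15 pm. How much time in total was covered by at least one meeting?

Merged: 9:15 am–1:00 pm, 1:45 pm–2:30 pm, 6:30 pm–7:15 pm.
Lengths: 3 h 45 min + 45 min + 45 min = 5 h 15 min.

5 h 15 min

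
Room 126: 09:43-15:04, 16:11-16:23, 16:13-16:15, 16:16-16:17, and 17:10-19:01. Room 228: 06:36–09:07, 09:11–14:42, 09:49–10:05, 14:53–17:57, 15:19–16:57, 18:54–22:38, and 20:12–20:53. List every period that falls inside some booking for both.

09:43–14:42, 14:53–15:04, 16:11–16:23, 17:10–17:57, 18:54–19:01

Merge the first list: 09:43–15:04, 16:11–16:23, 17:10–19:01.
Merge the second list: 06:36–09:07, 09:11–14:42, 14:53–17:57, 18:54–22:38.
09:43–15:04 meets the second set on 09:43–14:42, 14:53–15:04.
16:11–16:23 meets the second set on 16:11–16:23.
17:10–19:01 meets the second set on 17:10–17:57, 18:54–19:01.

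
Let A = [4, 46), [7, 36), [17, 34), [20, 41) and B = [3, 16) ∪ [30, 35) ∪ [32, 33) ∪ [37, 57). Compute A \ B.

[16, 30) ∪ [35, 37)

A, merged: [4, 46).
B, merged: [3, 16), [30, 35), [37, 57).
[4, 46) minus B → [16, 30), [35, 37).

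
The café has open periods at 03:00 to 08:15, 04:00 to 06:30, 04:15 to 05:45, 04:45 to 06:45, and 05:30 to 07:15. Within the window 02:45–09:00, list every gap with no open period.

After merging, the occupied span is 03:00-08:15.
Gaps within 02:45-09:00: 02:45-03:00, 08:15-09:00.

02:45-03:00, 08:15-09:00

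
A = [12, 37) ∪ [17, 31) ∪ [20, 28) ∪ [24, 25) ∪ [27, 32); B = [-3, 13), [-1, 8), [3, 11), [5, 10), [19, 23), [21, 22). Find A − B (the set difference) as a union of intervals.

[13, 19) ∪ [23, 37)

Merge the first list: [12, 37).
Merge the second list: [-3, 13), [19, 23).
[12, 37) \ B = [13, 19), [23, 37).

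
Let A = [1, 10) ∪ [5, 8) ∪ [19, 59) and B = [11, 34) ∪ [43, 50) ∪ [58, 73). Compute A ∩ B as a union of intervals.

[19, 34) ∪ [43, 50) ∪ [58, 59)

First set merges to [1, 10), [19, 59).
[1, 10) falls entirely outside B.
[19, 59) overlaps B on [19, 34), [43, 50), [58, 59).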